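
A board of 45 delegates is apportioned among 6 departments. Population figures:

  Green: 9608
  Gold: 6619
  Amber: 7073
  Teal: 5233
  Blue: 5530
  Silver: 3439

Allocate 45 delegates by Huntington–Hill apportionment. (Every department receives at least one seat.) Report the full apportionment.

With divisor 835: modified quotas Green 11.507, Gold 7.927, Amber 8.471, Teal 6.267, Blue 6.623, Silver 4.119.
Geometric-mean thresholds: Green √(11·12)=11.489, Gold √(7·8)=7.483, Amber √(8·9)=8.485, Teal √(6·7)=6.481, Blue √(6·7)=6.481, Silver √(4·5)=4.472.
Each quota rounded against its threshold gives Green 12, Gold 8, Amber 8, Teal 6, Blue 7, Silver 4 (total 45).

Green 12, Gold 8, Amber 8, Teal 6, Blue 7, Silver 4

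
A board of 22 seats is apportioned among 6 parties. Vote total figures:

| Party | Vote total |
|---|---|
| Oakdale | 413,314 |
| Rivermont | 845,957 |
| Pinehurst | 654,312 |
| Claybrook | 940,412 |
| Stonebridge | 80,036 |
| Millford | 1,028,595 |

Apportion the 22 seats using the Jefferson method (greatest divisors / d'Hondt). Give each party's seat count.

Standard divisor 3962626/22 ≈ 180119.364; standard quotas: Oakdale 2.295, Rivermont 4.697, Pinehurst 3.633, Claybrook 5.221, Stonebridge 0.444, Millford 5.711.
Rounding down gives 2, 4, 3, 5, 0, 5 = 19 seats, so the divisor must be adjusted.
With modified divisor 160200: modified quotas Oakdale 2.580, Rivermont 5.281, Pinehurst 4.084, Claybrook 5.870, Stonebridge 0.500, Millford 6.421.
Rounding down: Oakdale 2, Rivermont 5, Pinehurst 4, Claybrook 5, Stonebridge 0, Millford 6 (total 22).

Oakdale: 2, Rivermont: 5, Pinehurst: 4, Claybrook: 5, Stonebridge: 0, Millford: 6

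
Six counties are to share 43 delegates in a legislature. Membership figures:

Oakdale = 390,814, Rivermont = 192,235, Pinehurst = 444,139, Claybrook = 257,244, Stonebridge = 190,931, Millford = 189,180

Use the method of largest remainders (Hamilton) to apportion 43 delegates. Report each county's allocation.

Oakdale=10, Rivermont=5, Pinehurst=11, Claybrook=7, Stonebridge=5, Millford=5

Total 1664543; standard divisor 1664543/43 ≈ 38710.302.
Standard quotas: Oakdale 10.0959, Rivermont 4.9660, Pinehurst 11.4734, Claybrook 6.6454, Stonebridge 4.9323, Millford 4.8871.
Lower quotas: Oakdale 10, Rivermont 4, Pinehurst 11, Claybrook 6, Stonebridge 4, Millford 4 (sum 39, leaving 4 seats).
Remainders in descending order: Rivermont 0.9660, Stonebridge 0.9323, Millford 0.8871, Claybrook 0.6454, Pinehurst 0.4734, Oakdale 0.0959.
Largest remainders: Rivermont, Stonebridge, Millford, Claybrook receive the extra seats.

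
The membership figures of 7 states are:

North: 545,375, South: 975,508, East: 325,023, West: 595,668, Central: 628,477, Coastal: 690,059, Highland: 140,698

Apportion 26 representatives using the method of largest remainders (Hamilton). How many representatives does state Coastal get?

Standard divisor: 3900808 ÷ 26 ≈ 150031.077.
Standard quotas: North 3.6351, South 6.5020, East 2.1664, West 3.9703, Central 4.1890, Coastal 4.5994, Highland 0.9378.
Lower quotas: North 3, South 6, East 2, West 3, Central 4, Coastal 4, Highland 0 (sum 22, leaving 4 seats).
Remainders in descending order: West 0.9703, Highland 0.9378, North 0.6351, Coastal 0.5994, South 0.5020, Central 0.1890, East 0.1664.
The surplus seats go to West, Highland, North, Coastal.
Coastal receives 5.

5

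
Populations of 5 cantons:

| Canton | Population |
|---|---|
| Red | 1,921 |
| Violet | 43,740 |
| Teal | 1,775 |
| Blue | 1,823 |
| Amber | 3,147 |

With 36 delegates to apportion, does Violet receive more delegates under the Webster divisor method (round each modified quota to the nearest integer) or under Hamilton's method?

Webster

Webster: Red 1, Violet 31, Teal 1, Blue 1, Amber 2.
Hamilton: Red 2, Violet 30, Teal 1, Blue 1, Amber 2.
Violet gets 31 under Webster and 30 under Hamilton.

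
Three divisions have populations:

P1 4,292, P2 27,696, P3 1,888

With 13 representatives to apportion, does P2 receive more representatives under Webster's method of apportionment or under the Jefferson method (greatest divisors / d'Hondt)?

Jefferson

Webster: P1 2, P2 10, P3 1.
Jefferson: P1 1, P2 12, P3 0.
P2 gets 10 under Webster and 12 under Jefferson.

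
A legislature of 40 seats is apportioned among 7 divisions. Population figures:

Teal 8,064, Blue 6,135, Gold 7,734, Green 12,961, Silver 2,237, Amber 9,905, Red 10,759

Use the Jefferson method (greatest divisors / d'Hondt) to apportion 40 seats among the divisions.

Standard divisor 57795/40 ≈ 1444.875; standard quotas: Teal 5.581, Blue 4.246, Gold 5.353, Green 8.970, Silver 1.548, Amber 6.855, Red 7.446.
Rounding down gives 5, 4, 5, 8, 1, 6, 7 = 36 seats, so the divisor must be adjusted.
With modified divisor 1300: modified quotas Teal 6.203, Blue 4.719, Gold 5.949, Green 9.970, Silver 1.721, Amber 7.619, Red 8.276.
Rounding down: Teal 6, Blue 4, Gold 5, Green 9, Silver 1, Amber 7, Red 8 (total 40).

Teal=6, Blue=4, Gold=5, Green=9, Silver=1, Amber=7, Red=8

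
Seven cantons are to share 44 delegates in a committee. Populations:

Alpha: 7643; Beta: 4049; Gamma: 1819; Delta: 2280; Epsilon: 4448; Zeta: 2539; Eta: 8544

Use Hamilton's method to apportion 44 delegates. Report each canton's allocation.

Alpha 11, Beta 6, Gamma 2, Delta 3, Epsilon 6, Zeta 4, Eta 12

Total 31322; standard divisor 31322/44 ≈ 711.864.
Standard quotas: Alpha 10.7366, Beta 5.6879, Gamma 2.5553, Delta 3.2029, Epsilon 6.2484, Zeta 3.5667, Eta 12.0023.
Lower quotas: Alpha 10, Beta 5, Gamma 2, Delta 3, Epsilon 6, Zeta 3, Eta 12 (sum 41, leaving 3 seats).
Remainders in descending order: Alpha 0.7366, Beta 0.6879, Zeta 0.5667, Gamma 0.5553, Epsilon 0.2484, Delta 0.2029, Eta 0.0023.
The surplus seats go to Alpha, Beta, Zeta.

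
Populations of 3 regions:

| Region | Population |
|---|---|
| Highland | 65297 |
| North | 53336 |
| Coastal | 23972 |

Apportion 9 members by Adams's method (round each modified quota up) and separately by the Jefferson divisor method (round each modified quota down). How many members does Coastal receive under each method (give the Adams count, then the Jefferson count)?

Adams: Highland 4, North 3, Coastal 2.
Jefferson: Highland 4, North 4, Coastal 1.
Coastal gets 2 under Adams and 1 under Jefferson.

2 and 1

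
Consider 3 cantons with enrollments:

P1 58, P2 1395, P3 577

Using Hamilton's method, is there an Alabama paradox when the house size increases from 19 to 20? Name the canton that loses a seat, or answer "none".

At 19 seats: P1 1, P2 13, P3 5.
At 20 seats: P1 0, P2 14, P3 6.
P1 drops from 1 to 0.

P1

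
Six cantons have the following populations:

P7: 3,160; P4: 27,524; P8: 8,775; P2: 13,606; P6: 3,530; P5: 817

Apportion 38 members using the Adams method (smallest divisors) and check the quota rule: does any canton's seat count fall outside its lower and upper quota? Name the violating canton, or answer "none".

P4

Standard quotas: P7 2.092, P4 18.218, P8 5.808, P2 9.006, P6 2.336, P5 0.541.
Adams allocation: P7 2, P4 17, P8 6, P2 9, P6 3, P5 1.
P4 has quota 18.218 (lower 18, upper 19) but receives 17 — outside the quota interval.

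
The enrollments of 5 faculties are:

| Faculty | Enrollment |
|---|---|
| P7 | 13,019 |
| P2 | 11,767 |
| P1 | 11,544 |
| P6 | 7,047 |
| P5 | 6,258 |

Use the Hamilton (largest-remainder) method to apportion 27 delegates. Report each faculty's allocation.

P7: 7; P2: 6; P1: 6; P6: 4; P5: 4

Standard divisor: 49635 ÷ 27 ≈ 1838.333.
Standard quotas: P7 7.0820, P2 6.4009, P1 6.2796, P6 3.8334, P5 3.4042.
Lower quotas: P7 7, P2 6, P1 6, P6 3, P5 3 (sum 25, leaving 2 seats).
Remainders in descending order: P6 0.8334, P5 0.4042, P2 0.4009, P1 0.2796, P7 0.0820.
The surplus seats go to P6, P5.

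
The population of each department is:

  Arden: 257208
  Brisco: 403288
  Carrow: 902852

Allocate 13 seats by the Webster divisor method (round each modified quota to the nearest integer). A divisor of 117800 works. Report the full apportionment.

Arden=2, Brisco=3, Carrow=8

With modified divisor 117800: modified quotas Arden 2.183, Brisco 3.423, Carrow 7.664.
Rounding to the nearest integer: Arden 2, Brisco 3, Carrow 8 (total 13).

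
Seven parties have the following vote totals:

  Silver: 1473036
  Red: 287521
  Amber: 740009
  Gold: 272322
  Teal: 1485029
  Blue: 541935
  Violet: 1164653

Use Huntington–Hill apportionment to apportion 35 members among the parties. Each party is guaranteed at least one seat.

With divisor 174306: modified quotas Silver 8.451, Red 1.650, Amber 4.245, Gold 1.562, Teal 8.520, Blue 3.109, Violet 6.682.
Geometric-mean thresholds: Silver √(8·9)=8.485, Red √(1·2)=1.414, Amber √(4·5)=4.472, Gold √(1·2)=1.414, Teal √(8·9)=8.485, Blue √(3·4)=3.464, Violet √(6·7)=6.481.
Each quota rounded against its threshold gives Silver 8, Red 2, Amber 4, Gold 2, Teal 9, Blue 3, Violet 7 (total 35).

Silver=8, Red=2, Amber=4, Gold=2, Teal=9, Blue=3, Violet=7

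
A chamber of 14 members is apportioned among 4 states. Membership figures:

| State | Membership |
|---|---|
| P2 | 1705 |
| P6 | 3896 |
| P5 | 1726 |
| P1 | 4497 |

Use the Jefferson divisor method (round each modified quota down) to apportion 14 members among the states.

Standard divisor 11824/14 ≈ 844.571; standard quotas: P2 2.019, P6 4.613, P5 2.044, P1 5.325.
Rounding down gives 2, 4, 2, 5 = 13 seats, so the divisor must be adjusted.
With modified divisor 760: modified quotas P2 2.243, P6 5.126, P5 2.271, P1 5.917.
Rounding down: P2 2, P6 5, P5 2, P1 5 (total 14).

P2=2, P6=5, P5=2, P1=5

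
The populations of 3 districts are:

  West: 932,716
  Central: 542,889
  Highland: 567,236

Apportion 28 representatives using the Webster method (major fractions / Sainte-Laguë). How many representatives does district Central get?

Standard divisor 2042841/28 ≈ 72958.607; standard quotas: West 12.784, Central 7.441, Highland 7.775.
Rounding to the nearest integer gives West 13, Central 7, Highland 8 — total 28, matching the house size, so no adjustment is needed.
Central receives 7.

7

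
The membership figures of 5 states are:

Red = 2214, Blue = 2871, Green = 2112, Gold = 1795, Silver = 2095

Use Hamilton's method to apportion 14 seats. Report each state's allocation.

Red 3, Blue 3, Green 3, Gold 2, Silver 3

Total 11087; standard divisor 11087/14 ≈ 791.929.
Standard quotas: Red 2.796, Blue 3.625, Green 2.667, Gold 2.267, Silver 2.645.
Lower quotas: Red 2, Blue 3, Green 2, Gold 2, Silver 2 (sum 11, leaving 3 seats).
Remainders in descending order: Red 0.796, Green 0.667, Silver 0.645, Blue 0.625, Gold 0.267.
Largest remainders: Red, Green, Silver receive the extra seats.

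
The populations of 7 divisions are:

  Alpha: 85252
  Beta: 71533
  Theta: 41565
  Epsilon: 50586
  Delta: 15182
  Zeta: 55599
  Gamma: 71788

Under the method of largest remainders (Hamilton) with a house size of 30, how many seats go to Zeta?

The standard divisor is 391505/30 ≈ 13050.167.
Standard quotas: Alpha 6.5326, Beta 5.4814, Theta 3.1850, Epsilon 3.8763, Delta 1.1634, Zeta 4.2604, Gamma 5.5009.
Lower quotas: Alpha 6, Beta 5, Theta 3, Epsilon 3, Delta 1, Zeta 4, Gamma 5 (sum 27, leaving 3 seats).
Remainders in descending order: Epsilon 0.8763, Alpha 0.5326, Gamma 0.5009, Beta 0.4814, Zeta 0.2604, Theta 0.1850, Delta 0.1634.
The surplus seats go to Epsilon, Alpha, Gamma.
Zeta receives 4.

4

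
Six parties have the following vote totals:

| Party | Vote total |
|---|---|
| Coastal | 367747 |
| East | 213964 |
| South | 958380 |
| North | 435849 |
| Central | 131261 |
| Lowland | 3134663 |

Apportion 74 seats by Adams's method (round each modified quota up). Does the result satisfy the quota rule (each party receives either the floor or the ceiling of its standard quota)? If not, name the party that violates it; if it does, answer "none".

Standard quotas: Coastal 5.192, East 3.021, South 13.530, North 6.153, Central 1.853, Lowland 44.252.
Adams allocation: Coastal 6, East 3, South 14, North 6, Central 2, Lowland 43.
Lowland has quota 44.252 (lower 44, upper 45) but receives 43 — outside the quota interval.

Lowland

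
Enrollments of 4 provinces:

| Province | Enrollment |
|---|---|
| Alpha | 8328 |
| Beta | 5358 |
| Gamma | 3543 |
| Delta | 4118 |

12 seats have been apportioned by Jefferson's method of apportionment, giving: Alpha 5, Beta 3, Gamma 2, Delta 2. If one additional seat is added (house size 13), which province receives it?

Alpha

Priority for the next seat is population ÷ (current seats + 1).
Priorities: Alpha 1388.000, Beta 1339.500, Gamma 1181.000, Delta 1372.667.
Highest priority: Alpha.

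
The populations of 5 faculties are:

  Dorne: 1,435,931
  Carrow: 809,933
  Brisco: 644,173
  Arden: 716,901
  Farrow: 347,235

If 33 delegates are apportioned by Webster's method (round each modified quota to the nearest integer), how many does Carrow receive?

Standard divisor 3954173/33 ≈ 119823.424; standard quotas: Dorne 11.984, Carrow 6.759, Brisco 5.376, Arden 5.983, Farrow 2.898.
Rounding to the nearest integer gives Dorne 12, Carrow 7, Brisco 5, Arden 6, Farrow 3 — total 33, matching the house size, so no adjustment is needed.
Carrow receives 7.

7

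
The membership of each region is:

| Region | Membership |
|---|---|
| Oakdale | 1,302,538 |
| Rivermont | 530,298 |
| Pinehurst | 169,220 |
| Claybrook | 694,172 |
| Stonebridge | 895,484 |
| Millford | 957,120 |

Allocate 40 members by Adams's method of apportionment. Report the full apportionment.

Oakdale=11, Rivermont=5, Pinehurst=2, Claybrook=6, Stonebridge=8, Millford=8

Standard divisor 4548832/40 ≈ 113720.8; standard quotas: Oakdale 11.454, Rivermont 4.663, Pinehurst 1.488, Claybrook 6.104, Stonebridge 7.874, Millford 8.416.
Rounding up gives 12, 5, 2, 7, 8, 9 = 43 seats, so the divisor must be adjusted.
With modified divisor 123800: modified quotas Oakdale 10.521, Rivermont 4.284, Pinehurst 1.367, Claybrook 5.607, Stonebridge 7.233, Millford 7.731.
Rounding up: Oakdale 11, Rivermont 5, Pinehurst 2, Claybrook 6, Stonebridge 8, Millford 8 (total 40).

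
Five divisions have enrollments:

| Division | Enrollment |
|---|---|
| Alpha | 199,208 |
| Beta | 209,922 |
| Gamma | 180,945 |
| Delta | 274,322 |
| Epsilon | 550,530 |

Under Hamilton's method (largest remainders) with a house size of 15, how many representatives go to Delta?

The standard divisor is 1414927/15 ≈ 94328.467.
Standard quotas: Alpha 2.1119, Beta 2.2254, Gamma 1.9182, Delta 2.9082, Epsilon 5.8363.
Lower quotas: Alpha 2, Beta 2, Gamma 1, Delta 2, Epsilon 5 (sum 12, leaving 3 seats).
Remainders in descending order: Gamma 0.9182, Delta 0.9082, Epsilon 0.8363, Beta 0.2254, Alpha 0.1119.
The surplus seats go to Gamma, Delta, Epsilon.
Delta receives 3.

3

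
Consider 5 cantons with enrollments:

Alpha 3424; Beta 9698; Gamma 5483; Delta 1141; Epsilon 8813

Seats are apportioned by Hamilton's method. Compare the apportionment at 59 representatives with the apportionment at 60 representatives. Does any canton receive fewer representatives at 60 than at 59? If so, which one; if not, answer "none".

At 59 seats: Alpha 7, Beta 20, Gamma 11, Delta 3, Epsilon 18.
At 60 seats: Alpha 7, Beta 20, Gamma 12, Delta 2, Epsilon 19.
Delta drops from 3 to 2.

Delta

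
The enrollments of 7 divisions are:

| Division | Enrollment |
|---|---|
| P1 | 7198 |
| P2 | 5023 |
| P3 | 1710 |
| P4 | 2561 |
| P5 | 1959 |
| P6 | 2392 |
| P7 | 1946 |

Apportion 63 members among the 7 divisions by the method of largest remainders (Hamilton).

Total 22789; standard divisor 22789/63 ≈ 361.73.
Standard quotas: P1 19.8988, P2 13.8860, P3 4.7273, P4 7.0799, P5 5.4156, P6 6.6127, P7 5.3797.
Lower quotas: P1 19, P2 13, P3 4, P4 7, P5 5, P6 6, P7 5 (sum 59, leaving 4 seats).
Remainders in descending order: P1 0.8988, P2 0.8860, P3 0.7273, P6 0.6127, P5 0.4156, P7 0.3797, P4 0.0799.
The surplus seats go to P1, P2, P3, P6.

P1 20, P2 14, P3 5, P4 7, P5 5, P6 7, P7 5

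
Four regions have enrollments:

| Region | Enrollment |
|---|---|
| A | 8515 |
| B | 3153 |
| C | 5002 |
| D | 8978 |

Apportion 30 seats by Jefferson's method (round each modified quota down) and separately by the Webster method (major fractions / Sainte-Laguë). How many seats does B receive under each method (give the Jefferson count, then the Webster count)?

Jefferson: A 10, B 3, C 6, D 11.
Webster: A 10, B 4, C 6, D 10.
B gets 3 under Jefferson and 4 under Webster.

3 and 4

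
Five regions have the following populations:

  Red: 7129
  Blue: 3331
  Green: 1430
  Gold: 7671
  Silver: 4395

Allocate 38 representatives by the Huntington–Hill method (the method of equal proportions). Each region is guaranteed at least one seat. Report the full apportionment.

Red 12, Blue 5, Green 2, Gold 12, Silver 7

With divisor 617: modified quotas Red 11.554, Blue 5.399, Green 2.318, Gold 12.433, Silver 7.123.
Geometric-mean thresholds: Red √(11·12)=11.489, Blue √(5·6)=5.477, Green √(2·3)=2.449, Gold √(12·13)=12.490, Silver √(7·8)=7.483.
Each quota rounded against its threshold gives Red 12, Blue 5, Green 2, Gold 12, Silver 7 (total 38).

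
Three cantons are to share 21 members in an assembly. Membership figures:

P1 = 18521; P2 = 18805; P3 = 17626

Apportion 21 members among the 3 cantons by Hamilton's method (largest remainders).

The standard divisor is 54952/21 ≈ 2616.762.
Standard quotas: P1 7.0778, P2 7.1864, P3 6.7358.
Lower quotas: P1 7, P2 7, P3 6 (sum 20, leaving 1 seat).
Remainders in descending order: P3 0.7358, P2 0.1864, P1 0.0778.
The surplus seat goes to P3.

P1 7, P2 7, P3 7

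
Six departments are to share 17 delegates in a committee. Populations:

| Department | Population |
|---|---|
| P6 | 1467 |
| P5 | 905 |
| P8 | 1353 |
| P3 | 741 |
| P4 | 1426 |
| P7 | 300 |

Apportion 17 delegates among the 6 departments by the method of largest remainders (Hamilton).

P6=4, P5=2, P8=4, P3=2, P4=4, P7=1

Total 6192; standard divisor 6192/17 ≈ 364.235.
Standard quotas: P6 4.028, P5 2.485, P8 3.715, P3 2.034, P4 3.915, P7 0.824.
Lower quotas: P6 4, P5 2, P8 3, P3 2, P4 3, P7 0 (sum 14, leaving 3 seats).
Remainders in descending order: P4 0.915, P7 0.824, P8 0.715, P5 0.485, P3 0.034, P6 0.028.
The surplus seats go to P4, P7, P8.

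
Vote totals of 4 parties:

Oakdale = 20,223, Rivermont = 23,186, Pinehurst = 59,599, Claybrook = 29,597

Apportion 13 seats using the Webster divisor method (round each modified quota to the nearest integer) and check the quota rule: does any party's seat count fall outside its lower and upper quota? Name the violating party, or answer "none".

Standard quotas: Oakdale 1.983, Rivermont 2.273, Pinehurst 5.843, Claybrook 2.902.
Webster allocation: Oakdale 2, Rivermont 2, Pinehurst 6, Claybrook 3.
Every allocation lies between the lower and upper quota.

none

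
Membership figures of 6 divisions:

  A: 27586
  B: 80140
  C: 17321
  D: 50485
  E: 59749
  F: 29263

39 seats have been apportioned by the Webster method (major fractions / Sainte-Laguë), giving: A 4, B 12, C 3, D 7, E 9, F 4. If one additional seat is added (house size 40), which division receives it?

D

Priority for the next seat is population ÷ (current seats + 0.5).
Priorities: A 6130.222, B 6411.200, C 4948.857, D 6731.333, E 6289.368, F 6502.889.
Highest priority: D.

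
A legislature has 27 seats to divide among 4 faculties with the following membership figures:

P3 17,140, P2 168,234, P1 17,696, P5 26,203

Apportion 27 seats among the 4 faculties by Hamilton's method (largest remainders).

P3: 2, P2: 20, P1: 2, P5: 3

The standard divisor is 229273/27 ≈ 8491.593.
Standard quotas: P3 2.0185, P2 19.8118, P1 2.0839, P5 3.0858.
Lower quotas: P3 2, P2 19, P1 2, P5 3 (sum 26, leaving 1 seat).
Remainders in descending order: P2 0.8118, P5 0.0858, P1 0.0839, P3 0.0185.
The surplus seat goes to P2.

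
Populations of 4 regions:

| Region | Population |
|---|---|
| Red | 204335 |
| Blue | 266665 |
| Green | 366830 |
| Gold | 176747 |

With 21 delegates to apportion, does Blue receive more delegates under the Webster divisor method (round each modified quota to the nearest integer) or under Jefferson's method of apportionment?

Webster: Red 4, Blue 5, Green 8, Gold 4.
Jefferson: Red 4, Blue 6, Green 8, Gold 3.
Blue gets 5 under Webster and 6 under Jefferson.

Jefferson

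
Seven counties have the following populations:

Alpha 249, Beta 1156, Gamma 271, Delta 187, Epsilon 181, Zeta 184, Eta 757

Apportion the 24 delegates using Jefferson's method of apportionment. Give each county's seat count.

Alpha 2; Beta 10; Gamma 2; Delta 1; Epsilon 1; Zeta 1; Eta 7

Standard divisor 2985/24 ≈ 124.375; standard quotas: Alpha 2.002, Beta 9.294, Gamma 2.179, Delta 1.504, Epsilon 1.455, Zeta 1.479, Eta 6.086.
Rounding down gives 2, 9, 2, 1, 1, 1, 6 = 22 seats, so the divisor must be adjusted.
With modified divisor 107: modified quotas Alpha 2.327, Beta 10.804, Gamma 2.533, Delta 1.748, Epsilon 1.692, Zeta 1.720, Eta 7.075.
Rounding down: Alpha 2, Beta 10, Gamma 2, Delta 1, Epsilon 1, Zeta 1, Eta 7 (total 24).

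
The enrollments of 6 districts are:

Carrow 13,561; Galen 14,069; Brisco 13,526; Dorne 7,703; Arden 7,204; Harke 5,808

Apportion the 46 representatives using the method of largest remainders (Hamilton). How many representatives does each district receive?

Total 61871; standard divisor 61871/46 ≈ 1345.022.
Standard quotas: Carrow 10.0824, Galen 10.4601, Brisco 10.0563, Dorne 5.7270, Arden 5.3560, Harke 4.3181.
Lower quotas: Carrow 10, Galen 10, Brisco 10, Dorne 5, Arden 5, Harke 4 (sum 44, leaving 2 seats).
Remainders in descending order: Dorne 0.7270, Galen 0.4601, Arden 0.3560, Harke 0.3181, Carrow 0.0824, Brisco 0.0563.
Largest remainders: Dorne, Galen receive the extra seats.

Carrow: 10; Galen: 11; Brisco: 10; Dorne: 6; Arden: 5; Harke: 4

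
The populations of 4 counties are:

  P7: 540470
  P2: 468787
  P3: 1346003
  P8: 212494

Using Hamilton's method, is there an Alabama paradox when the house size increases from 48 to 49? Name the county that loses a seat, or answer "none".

none

At 48 seats: P7 10, P2 9, P3 25, P8 4.
At 49 seats: P7 10, P2 9, P3 26, P8 4.
No county's allocation decreased.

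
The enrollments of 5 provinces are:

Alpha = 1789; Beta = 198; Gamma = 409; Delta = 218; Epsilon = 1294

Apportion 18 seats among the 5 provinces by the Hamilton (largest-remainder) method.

Standard divisor: 3908 ÷ 18 ≈ 217.111.
Standard quotas: Alpha 8.240, Beta 0.912, Gamma 1.884, Delta 1.004, Epsilon 5.960.
Lower quotas: Alpha 8, Beta 0, Gamma 1, Delta 1, Epsilon 5 (sum 15, leaving 3 seats).
Remainders in descending order: Epsilon 0.960, Beta 0.912, Gamma 0.884, Alpha 0.240, Delta 0.004.
Largest remainders: Epsilon, Beta, Gamma receive the extra seats.

Alpha: 8; Beta: 1; Gamma: 2; Delta: 1; Epsilon: 6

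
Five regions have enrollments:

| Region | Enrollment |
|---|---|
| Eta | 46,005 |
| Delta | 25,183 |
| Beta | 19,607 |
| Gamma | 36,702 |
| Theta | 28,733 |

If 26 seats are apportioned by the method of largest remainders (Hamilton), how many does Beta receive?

3

Total 156230; standard divisor 156230/26 ≈ 6008.846.
Standard quotas: Eta 7.6562, Delta 4.1910, Beta 3.2630, Gamma 6.1080, Theta 4.7818.
Lower quotas: Eta 7, Delta 4, Beta 3, Gamma 6, Theta 4 (sum 24, leaving 2 seats).
Remainders in descending order: Theta 0.7818, Eta 0.6562, Beta 0.2630, Delta 0.1910, Gamma 0.1080.
Largest remainders: Theta, Eta receive the extra seats.
Beta receives 3.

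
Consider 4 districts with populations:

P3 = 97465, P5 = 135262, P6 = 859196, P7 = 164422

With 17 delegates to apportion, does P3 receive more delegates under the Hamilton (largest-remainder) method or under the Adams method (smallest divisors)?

Adams

Hamilton: P3 1, P5 2, P6 12, P7 2.
Adams: P3 2, P5 2, P6 11, P7 2.
P3 gets 1 under Hamilton and 2 under Adams.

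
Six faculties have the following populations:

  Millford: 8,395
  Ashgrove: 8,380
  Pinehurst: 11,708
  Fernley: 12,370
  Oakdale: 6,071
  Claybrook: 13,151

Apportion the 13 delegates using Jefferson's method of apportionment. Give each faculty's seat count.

Millford: 2; Ashgrove: 2; Pinehurst: 2; Fernley: 3; Oakdale: 1; Claybrook: 3

Standard divisor 60075/13 ≈ 4621.154; standard quotas: Millford 1.817, Ashgrove 1.813, Pinehurst 2.534, Fernley 2.677, Oakdale 1.314, Claybrook 2.846.
Rounding down gives 1, 1, 2, 2, 1, 2 = 9 seats, so the divisor must be adjusted.
With modified divisor 4000: modified quotas Millford 2.099, Ashgrove 2.095, Pinehurst 2.927, Fernley 3.092, Oakdale 1.518, Claybrook 3.288.
Rounding down: Millford 2, Ashgrove 2, Pinehurst 2, Fernley 3, Oakdale 1, Claybrook 3 (total 13).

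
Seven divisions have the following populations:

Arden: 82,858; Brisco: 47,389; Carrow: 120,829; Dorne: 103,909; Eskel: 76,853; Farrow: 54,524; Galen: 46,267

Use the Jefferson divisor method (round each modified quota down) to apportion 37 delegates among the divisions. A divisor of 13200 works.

With modified divisor 13200: modified quotas Arden 6.277, Brisco 3.590, Carrow 9.154, Dorne 7.872, Eskel 5.822, Farrow 4.131, Galen 3.505.
Rounding down: Arden 6, Brisco 3, Carrow 9, Dorne 7, Eskel 5, Farrow 4, Galen 3 (total 37).

Arden: 6, Brisco: 3, Carrow: 9, Dorne: 7, Eskel: 5, Farrow: 4, Galen: 3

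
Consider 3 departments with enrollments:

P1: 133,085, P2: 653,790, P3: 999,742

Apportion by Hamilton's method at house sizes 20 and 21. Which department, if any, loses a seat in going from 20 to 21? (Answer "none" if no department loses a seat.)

At 20 seats: P1 2, P2 7, P3 11.
At 21 seats: P1 1, P2 8, P3 12.
P1 drops from 2 to 1.

P1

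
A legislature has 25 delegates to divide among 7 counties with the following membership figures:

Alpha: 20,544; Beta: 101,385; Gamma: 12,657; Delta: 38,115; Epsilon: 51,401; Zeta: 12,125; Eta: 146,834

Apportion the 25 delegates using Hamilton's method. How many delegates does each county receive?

Alpha: 1; Beta: 7; Gamma: 1; Delta: 2; Epsilon: 3; Zeta: 1; Eta: 10

Standard divisor: 383061 ÷ 25 ≈ 15322.44.
Standard quotas: Alpha 1.3408, Beta 6.6168, Gamma 0.8260, Delta 2.4875, Epsilon 3.3546, Zeta 0.7913, Eta 9.5829.
Lower quotas: Alpha 1, Beta 6, Gamma 0, Delta 2, Epsilon 3, Zeta 0, Eta 9 (sum 21, leaving 4 seats).
Remainders in descending order: Gamma 0.8260, Zeta 0.7913, Beta 0.6168, Eta 0.5829, Delta 0.4875, Epsilon 0.3546, Alpha 0.3408.
The surplus seats go to Gamma, Zeta, Beta, Eta.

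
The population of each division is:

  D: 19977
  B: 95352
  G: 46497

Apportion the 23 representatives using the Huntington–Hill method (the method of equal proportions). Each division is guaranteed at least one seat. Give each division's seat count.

With divisor 7121: modified quotas D 2.805, B 13.390, G 6.530.
Geometric-mean thresholds: D √(2·3)=2.449, B √(13·14)=13.491, G √(6·7)=6.481.
Each quota rounded against its threshold gives D 3, B 13, G 7 (total 23).

D 3, B 13, G 7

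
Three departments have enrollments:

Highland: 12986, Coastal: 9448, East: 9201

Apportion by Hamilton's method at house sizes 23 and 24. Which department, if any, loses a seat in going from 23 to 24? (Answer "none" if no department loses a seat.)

At 23 seats: Highland 9, Coastal 7, East 7.
At 24 seats: Highland 10, Coastal 7, East 7.
No department's allocation decreased.

none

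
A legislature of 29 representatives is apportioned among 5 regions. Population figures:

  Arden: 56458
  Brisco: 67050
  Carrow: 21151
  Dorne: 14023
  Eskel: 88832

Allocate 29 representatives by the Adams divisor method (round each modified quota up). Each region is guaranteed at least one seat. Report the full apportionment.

Standard divisor 247514/29 ≈ 8534.966; standard quotas: Arden 6.615, Brisco 7.856, Carrow 2.478, Dorne 1.643, Eskel 10.408.
Rounding up gives 7, 8, 3, 2, 11 = 31 seats, so the divisor must be adjusted.
With modified divisor 9500: modified quotas Arden 5.943, Brisco 7.058, Carrow 2.226, Dorne 1.476, Eskel 9.351.
Rounding up: Arden 6, Brisco 8, Carrow 3, Dorne 2, Eskel 10 (total 29).

Arden 6; Brisco 8; Carrow 3; Dorne 2; Eskel 10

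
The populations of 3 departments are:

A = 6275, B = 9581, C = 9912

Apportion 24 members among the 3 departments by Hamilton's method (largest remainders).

A: 6; B: 9; C: 9

Standard divisor: 25768 ÷ 24 ≈ 1073.667.
Standard quotas: A 5.8445, B 8.9236, C 9.2319.
Lower quotas: A 5, B 8, C 9 (sum 22, leaving 2 seats).
Remainders in descending order: B 0.9236, A 0.8445, C 0.2319.
The surplus seats go to B, A.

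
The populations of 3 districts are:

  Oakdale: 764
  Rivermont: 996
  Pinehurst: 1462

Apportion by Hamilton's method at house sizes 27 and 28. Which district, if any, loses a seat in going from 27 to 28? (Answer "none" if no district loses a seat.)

Oakdale

At 27 seats: Oakdale 7, Rivermont 8, Pinehurst 12.
At 28 seats: Oakdale 6, Rivermont 9, Pinehurst 13.
Oakdale drops from 7 to 6.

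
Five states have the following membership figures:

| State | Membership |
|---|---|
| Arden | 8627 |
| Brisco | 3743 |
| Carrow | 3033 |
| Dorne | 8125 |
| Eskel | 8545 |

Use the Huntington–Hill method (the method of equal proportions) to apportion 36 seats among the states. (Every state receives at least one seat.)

With divisor 888: modified quotas Arden 9.715, Brisco 4.215, Carrow 3.416, Dorne 9.150, Eskel 9.623.
Geometric-mean thresholds: Arden √(9·10)=9.487, Brisco √(4·5)=4.472, Carrow √(3·4)=3.464, Dorne √(9·10)=9.487, Eskel √(9·10)=9.487.
Each quota rounded against its threshold gives Arden 10, Brisco 4, Carrow 3, Dorne 9, Eskel 10 (total 36).

Arden 10, Brisco 4, Carrow 3, Dorne 9, Eskel 10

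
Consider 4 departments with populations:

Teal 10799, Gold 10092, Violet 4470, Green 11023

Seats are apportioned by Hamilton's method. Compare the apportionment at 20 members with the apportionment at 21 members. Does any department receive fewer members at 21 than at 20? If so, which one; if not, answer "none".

At 20 seats: Teal 6, Gold 6, Violet 2, Green 6.
At 21 seats: Teal 6, Gold 6, Violet 3, Green 6.
No department's allocation decreased.

none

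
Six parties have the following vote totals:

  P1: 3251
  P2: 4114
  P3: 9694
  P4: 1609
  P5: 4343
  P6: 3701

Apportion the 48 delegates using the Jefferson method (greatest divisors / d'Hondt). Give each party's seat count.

P1=6, P2=7, P3=18, P4=3, P5=8, P6=6

Standard divisor 26712/48 ≈ 556.5; standard quotas: P1 5.842, P2 7.393, P3 17.420, P4 2.891, P5 7.804, P6 6.650.
Rounding down gives 5, 7, 17, 2, 7, 6 = 44 seats, so the divisor must be adjusted.
With modified divisor 532.5: modified quotas P1 6.105, P2 7.726, P3 18.205, P4 3.022, P5 8.156, P6 6.950.
Rounding down: P1 6, P2 7, P3 18, P4 3, P5 8, P6 6 (total 48).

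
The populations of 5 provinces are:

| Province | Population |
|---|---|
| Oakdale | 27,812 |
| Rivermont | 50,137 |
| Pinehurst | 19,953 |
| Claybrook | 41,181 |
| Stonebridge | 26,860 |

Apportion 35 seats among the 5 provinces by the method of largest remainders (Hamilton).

Oakdale: 6, Rivermont: 10, Pinehurst: 4, Claybrook: 9, Stonebridge: 6

Total 165943; standard divisor 165943/35 ≈ 4741.229.
Standard quotas: Oakdale 5.8660, Rivermont 10.5747, Pinehurst 4.2084, Claybrook 8.6857, Stonebridge 5.6652.
Lower quotas: Oakdale 5, Rivermont 10, Pinehurst 4, Claybrook 8, Stonebridge 5 (sum 32, leaving 3 seats).
Remainders in descending order: Oakdale 0.8660, Claybrook 0.6857, Stonebridge 0.6652, Rivermont 0.5747, Pinehurst 0.2084.
The surplus seats go to Oakdale, Claybrook, Stonebridge.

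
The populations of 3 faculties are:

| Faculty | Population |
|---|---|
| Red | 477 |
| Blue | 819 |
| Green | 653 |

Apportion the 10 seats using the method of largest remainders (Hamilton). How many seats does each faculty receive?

Red=3, Blue=4, Green=3

The standard divisor is 1949/10 ≈ 194.9.
Standard quotas: Red 2.447, Blue 4.202, Green 3.350.
Lower quotas: Red 2, Blue 4, Green 3 (sum 9, leaving 1 seat).
Remainders in descending order: Red 0.447, Green 0.350, Blue 0.202.
Largest remainder: Red receives the extra seat.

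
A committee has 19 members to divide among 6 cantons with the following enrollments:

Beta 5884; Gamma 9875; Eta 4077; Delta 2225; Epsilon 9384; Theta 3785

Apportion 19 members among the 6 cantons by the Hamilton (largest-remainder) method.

The standard divisor is 35230/19 ≈ 1854.211.
Standard quotas: Beta 3.1733, Gamma 5.3257, Eta 2.1988, Delta 1.2000, Epsilon 5.0609, Theta 2.0413.
Lower quotas: Beta 3, Gamma 5, Eta 2, Delta 1, Epsilon 5, Theta 2 (sum 18, leaving 1 seat).
Remainders in descending order: Gamma 0.3257, Delta 0.2000, Eta 0.1988, Beta 0.1733, Epsilon 0.0609, Theta 0.0413.
The surplus seat goes to Gamma.

Beta=3, Gamma=6, Eta=2, Delta=1, Epsilon=5, Theta=2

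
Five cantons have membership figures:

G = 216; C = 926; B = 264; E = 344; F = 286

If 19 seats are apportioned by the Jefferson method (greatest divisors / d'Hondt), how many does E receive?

3

Standard divisor 2036/19 ≈ 107.158; standard quotas: G 2.016, C 8.641, B 2.464, E 3.210, F 2.669.
Rounding down gives 2, 8, 2, 3, 2 = 17 seats, so the divisor must be adjusted.
With modified divisor 94: modified quotas G 2.298, C 9.851, B 2.809, E 3.660, F 3.043.
Rounding down: G 2, C 9, B 2, E 3, F 3 (total 19).
E receives 3.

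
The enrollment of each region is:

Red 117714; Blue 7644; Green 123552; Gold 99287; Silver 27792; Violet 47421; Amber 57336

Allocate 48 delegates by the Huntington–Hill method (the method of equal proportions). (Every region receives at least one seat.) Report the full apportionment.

With divisor 10356: modified quotas Red 11.367, Blue 0.738, Green 11.930, Gold 9.587, Silver 2.684, Violet 4.579, Amber 5.537.
Geometric-mean thresholds: Red √(11·12)=11.489, Blue (min 1), Green √(11·12)=11.489, Gold √(9·10)=9.487, Silver √(2·3)=2.449, Violet √(4·5)=4.472, Amber √(5·6)=5.477.
Each quota rounded against its threshold gives Red 11, Blue 1, Green 12, Gold 10, Silver 3, Violet 5, Amber 6 (total 48).

Red 11; Blue 1; Green 12; Gold 10; Silver 3; Violet 5; Amber 6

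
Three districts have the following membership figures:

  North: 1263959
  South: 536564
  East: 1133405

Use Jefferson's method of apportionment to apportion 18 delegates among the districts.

Standard divisor 2933928/18 ≈ 162996; standard quotas: North 7.755, South 3.292, East 6.954.
Rounding down gives 7, 3, 6 = 16 seats, so the divisor must be adjusted.
With modified divisor 149800: modified quotas North 8.438, South 3.582, East 7.566.
Rounding down: North 8, South 3, East 7 (total 18).

North 8; South 3; East 7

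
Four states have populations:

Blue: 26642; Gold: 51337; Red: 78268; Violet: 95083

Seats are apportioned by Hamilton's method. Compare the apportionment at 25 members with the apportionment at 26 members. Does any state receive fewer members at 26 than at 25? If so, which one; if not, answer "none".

At 25 seats: Blue 3, Gold 5, Red 8, Violet 9.
At 26 seats: Blue 3, Gold 5, Red 8, Violet 10.
No state's allocation decreased.

none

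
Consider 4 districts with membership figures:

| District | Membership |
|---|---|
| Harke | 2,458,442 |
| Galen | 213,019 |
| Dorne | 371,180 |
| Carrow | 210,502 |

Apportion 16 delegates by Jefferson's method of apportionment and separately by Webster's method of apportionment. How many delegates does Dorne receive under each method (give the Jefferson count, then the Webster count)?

1 and 2

Jefferson: Harke 13, Galen 1, Dorne 1, Carrow 1.
Webster: Harke 12, Galen 1, Dorne 2, Carrow 1.
Dorne gets 1 under Jefferson and 2 under Webster.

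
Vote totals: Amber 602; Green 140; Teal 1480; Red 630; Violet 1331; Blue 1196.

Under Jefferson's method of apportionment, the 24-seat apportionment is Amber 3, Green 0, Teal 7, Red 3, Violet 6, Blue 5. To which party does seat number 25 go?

Blue

Priority for the next seat is population ÷ (current seats + 1).
Priorities: Amber 150.500, Green 140.000, Teal 185.000, Red 157.500, Violet 190.143, Blue 199.333.
Highest priority: Blue.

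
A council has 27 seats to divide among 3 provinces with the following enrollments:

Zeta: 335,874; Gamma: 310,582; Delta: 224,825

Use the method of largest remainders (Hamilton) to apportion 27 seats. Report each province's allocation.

Standard divisor: 871281 ÷ 27 ≈ 32269.667.
Standard quotas: Zeta 10.4084, Gamma 9.6246, Delta 6.9671.
Lower quotas: Zeta 10, Gamma 9, Delta 6 (sum 25, leaving 2 seats).
Remainders in descending order: Delta 0.9671, Gamma 0.6246, Zeta 0.4084.
Largest remainders: Delta, Gamma receive the extra seats.

Zeta 10, Gamma 10, Delta 7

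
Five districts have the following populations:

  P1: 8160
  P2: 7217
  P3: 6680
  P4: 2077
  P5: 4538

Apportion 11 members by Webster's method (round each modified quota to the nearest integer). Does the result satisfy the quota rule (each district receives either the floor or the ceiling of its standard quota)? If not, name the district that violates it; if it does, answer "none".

Standard quotas: P1 3.131, P2 2.769, P3 2.563, P4 0.797, P5 1.741.
Webster allocation: P1 3, P2 3, P3 2, P4 1, P5 2.
Every allocation lies between the lower and upper quota.

none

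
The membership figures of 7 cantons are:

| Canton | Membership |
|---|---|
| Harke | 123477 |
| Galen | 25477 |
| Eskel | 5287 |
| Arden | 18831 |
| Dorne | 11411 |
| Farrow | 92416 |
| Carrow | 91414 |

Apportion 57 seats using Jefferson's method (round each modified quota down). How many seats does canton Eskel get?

Standard divisor 368313/57 ≈ 6461.632; standard quotas: Harke 19.109, Galen 3.943, Eskel 0.818, Arden 2.914, Dorne 1.766, Farrow 14.302, Carrow 14.147.
Rounding down gives 19, 3, 0, 2, 1, 14, 14 = 53 seats, so the divisor must be adjusted.
With modified divisor 6130: modified quotas Harke 20.143, Galen 4.156, Eskel 0.862, Arden 3.072, Dorne 1.862, Farrow 15.076, Carrow 14.913.
Rounding down: Harke 20, Galen 4, Eskel 0, Arden 3, Dorne 1, Farrow 15, Carrow 14 (total 57).
Eskel receives 0.

0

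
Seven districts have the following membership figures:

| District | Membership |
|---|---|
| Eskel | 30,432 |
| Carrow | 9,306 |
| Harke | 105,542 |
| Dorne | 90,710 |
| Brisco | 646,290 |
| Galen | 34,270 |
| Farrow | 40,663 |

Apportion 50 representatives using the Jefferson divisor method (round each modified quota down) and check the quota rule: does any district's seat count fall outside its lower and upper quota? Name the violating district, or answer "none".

Brisco

Standard quotas: Eskel 1.590, Carrow 0.486, Harke 5.513, Dorne 4.738, Brisco 33.759, Galen 1.790, Farrow 2.124.
Jefferson allocation: Eskel 1, Carrow 0, Harke 5, Dorne 5, Brisco 36, Galen 1, Farrow 2.
Brisco has quota 33.759 (lower 33, upper 34) but receives 36 — outside the quota interval.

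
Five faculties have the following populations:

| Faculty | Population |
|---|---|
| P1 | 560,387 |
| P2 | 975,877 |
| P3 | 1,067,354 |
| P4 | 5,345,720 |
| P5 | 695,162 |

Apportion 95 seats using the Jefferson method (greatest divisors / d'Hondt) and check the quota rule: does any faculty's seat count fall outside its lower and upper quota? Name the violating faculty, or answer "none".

P4

Standard quotas: P1 6.158, P2 10.725, P3 11.730, P4 58.748, P5 7.640.
Jefferson allocation: P1 6, P2 10, P3 12, P4 60, P5 7.
P4 has quota 58.748 (lower 58, upper 59) but receives 60 — outside the quota interval.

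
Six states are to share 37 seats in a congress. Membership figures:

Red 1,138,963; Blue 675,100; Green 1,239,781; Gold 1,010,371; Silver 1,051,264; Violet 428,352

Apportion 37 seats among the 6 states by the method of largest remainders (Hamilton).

Standard divisor: 5543831 ÷ 37 ≈ 149833.27.
Standard quotas: Red 7.6015, Blue 4.5057, Green 8.2744, Gold 6.7433, Silver 7.0162, Violet 2.8589.
Lower quotas: Red 7, Blue 4, Green 8, Gold 6, Silver 7, Violet 2 (sum 34, leaving 3 seats).
Remainders in descending order: Violet 0.8589, Gold 0.7433, Red 0.6015, Blue 0.5057, Green 0.2744, Silver 0.0162.
The surplus seats go to Violet, Gold, Red.

Red: 8, Blue: 4, Green: 8, Gold: 7, Silver: 7, Violet: 3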